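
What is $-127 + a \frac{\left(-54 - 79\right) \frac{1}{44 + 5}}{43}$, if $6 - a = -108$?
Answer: $- \frac{40393}{301} \approx -134.2$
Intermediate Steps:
$a = 114$ ($a = 6 - -108 = 6 + 108 = 114$)
$-127 + a \frac{\left(-54 - 79\right) \frac{1}{44 + 5}}{43} = -127 + 114 \frac{\left(-54 - 79\right) \frac{1}{44 + 5}}{43} = -127 + 114 - \frac{133}{49} \cdot \frac{1}{43} = -127 + 114 \left(-133\right) \frac{1}{49} \cdot \frac{1}{43} = -127 + 114 \left(\left(- \frac{19}{7}\right) \frac{1}{43}\right) = -127 + 114 \left(- \frac{19}{301}\right) = -127 - \frac{2166}{301} = - \frac{40393}{301}$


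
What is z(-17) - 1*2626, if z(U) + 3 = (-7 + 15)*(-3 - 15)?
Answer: -2773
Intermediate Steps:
z(U) = -147 (z(U) = -3 + (-7 + 15)*(-3 - 15) = -3 + 8*(-18) = -3 - 144 = -147)
z(-17) - 1*2626 = -147 - 1*2626 = -147 - 2626 = -2773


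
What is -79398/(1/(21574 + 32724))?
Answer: -4311152604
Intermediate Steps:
-79398/(1/(21574 + 32724)) = -79398/(1/54298) = -79398/1/54298 = -79398*54298 = -4311152604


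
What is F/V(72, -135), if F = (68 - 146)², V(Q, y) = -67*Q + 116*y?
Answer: -169/569 ≈ -0.29701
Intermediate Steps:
F = 6084 (F = (-78)² = 6084)
F/V(72, -135) = 6084/(-67*72 + 116*(-135)) = 6084/(-4824 - 15660) = 6084/(-20484) = 6084*(-1/20484) = -169/569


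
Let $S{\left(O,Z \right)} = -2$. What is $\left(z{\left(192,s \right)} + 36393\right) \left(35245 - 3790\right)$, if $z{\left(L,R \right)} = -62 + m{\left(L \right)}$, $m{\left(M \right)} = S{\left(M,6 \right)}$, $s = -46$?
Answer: $1142728695$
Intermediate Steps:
$m{\left(M \right)} = -2$
$z{\left(L,R \right)} = -64$ ($z{\left(L,R \right)} = -62 - 2 = -64$)
$\left(z{\left(192,s \right)} + 36393\right) \left(35245 - 3790\right) = \left(-64 + 36393\right) \left(35245 - 3790\right) = 36329 \cdot 31455 = 1142728695$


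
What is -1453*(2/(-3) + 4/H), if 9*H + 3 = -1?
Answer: 42137/3 ≈ 14046.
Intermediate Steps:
H = -4/9 (H = -⅓ + (⅑)*(-1) = -⅓ - ⅑ = -4/9 ≈ -0.44444)
-1453*(2/(-3) + 4/H) = -1453*(2/(-3) + 4/(-4/9)) = -1453*(2*(-⅓) + 4*(-9/4)) = -1453*(-⅔ - 9) = -1453*(-29/3) = 42137/3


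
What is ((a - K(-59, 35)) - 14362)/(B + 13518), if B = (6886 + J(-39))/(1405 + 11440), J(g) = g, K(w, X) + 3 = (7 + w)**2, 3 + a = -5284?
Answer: -287085750/173645557 ≈ -1.6533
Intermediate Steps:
a = -5287 (a = -3 - 5284 = -5287)
K(w, X) = -3 + (7 + w)**2
B = 6847/12845 (B = (6886 - 39)/(1405 + 11440) = 6847/12845 ≈ 0.53305)
((a - K(-59, 35)) - 14362)/(B + 13518) = ((-5287 - (-3 + (7 - 59)**2)) - 14362)/(6847/12845 + 13518) = ((-5287 - (-3 + (-52)**2)) - 14362)/(173645557/12845) = ((-5287 - (-3 + 2704)) - 14362)*(12845/173645557) = ((-5287 - 1*2701) - 14362)*(12845/173645557) = ((-5287 - 2701) - 14362)*(12845/173645557) = (-7988 - 14362)*(12845/173645557) = -22350*12845/173645557 = -287085750/173645557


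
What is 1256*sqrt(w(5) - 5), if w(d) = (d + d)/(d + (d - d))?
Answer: 1256*I*sqrt(3) ≈ 2175.5*I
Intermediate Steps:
w(d) = 2 (w(d) = (2*d)/(d + 0) = (2*d)/d = 2)
1256*sqrt(w(5) - 5) = 1256*sqrt(2 - 5) = 1256*sqrt(-3) = 1256*(I*sqrt(3)) = 1256*I*sqrt(3)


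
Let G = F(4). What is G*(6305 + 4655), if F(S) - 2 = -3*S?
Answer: -109600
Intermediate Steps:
F(S) = 2 - 3*S
G = -10 (G = 2 - 3*4 = 2 - 12 = -10)
G*(6305 + 4655) = -10*(6305 + 4655) = -10*10960 = -109600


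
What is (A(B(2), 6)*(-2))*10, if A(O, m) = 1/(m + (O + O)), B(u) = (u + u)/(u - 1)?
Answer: -10/7 ≈ -1.4286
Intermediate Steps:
B(u) = 2*u/(-1 + u) (B(u) = (2*u)/(-1 + u) = 2*u/(-1 + u))
A(O, m) = 1/(m + 2*O)
(A(B(2), 6)*(-2))*10 = (-2/(6 + 2*(2*2/(-1 + 2))))*10 = (-2/(6 + 2*(2*2/1)))*10 = (-2/(6 + 2*(2*2*1)))*10 = (-2/(6 + 2*4))*10 = (-2/(6 + 8))*10 = (-2/14)*10 = ((1/14)*(-2))*10 = -⅐*10 = -10/7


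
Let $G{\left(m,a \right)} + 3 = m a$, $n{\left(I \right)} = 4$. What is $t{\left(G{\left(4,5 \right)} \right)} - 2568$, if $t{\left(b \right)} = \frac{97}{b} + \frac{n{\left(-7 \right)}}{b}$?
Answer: $- \frac{43555}{17} \approx -2562.1$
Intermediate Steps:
$G{\left(m,a \right)} = -3 + a m$ ($G{\left(m,a \right)} = -3 + m a = -3 + a m$)
$t{\left(b \right)} = \frac{101}{b}$ ($t{\left(b \right)} = \frac{97}{b} + \frac{4}{b} = \frac{101}{b}$)
$t{\left(G{\left(4,5 \right)} \right)} - 2568 = \frac{101}{-3 + 5 \cdot 4} - 2568 = \frac{101}{-3 + 20} - 2568 = \frac{101}{17} - 2568 = - \frac{43555}{17}$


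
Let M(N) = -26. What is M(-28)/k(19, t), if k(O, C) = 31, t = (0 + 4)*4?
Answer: -26/31 ≈ -0.83871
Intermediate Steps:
t = 16 (t = 4*4 = 16)
M(-28)/k(19, t) = -26/31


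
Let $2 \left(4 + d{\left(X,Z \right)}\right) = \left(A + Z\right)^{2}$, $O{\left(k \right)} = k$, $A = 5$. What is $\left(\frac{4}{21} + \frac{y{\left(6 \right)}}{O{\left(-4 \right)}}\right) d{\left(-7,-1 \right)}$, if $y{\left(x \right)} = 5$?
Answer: $- \frac{89}{21} \approx -4.2381$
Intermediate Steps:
$d{\left(X,Z \right)} = -4 + \frac{\left(5 + Z\right)^{2}}{2}$
$\left(\frac{4}{21} + \frac{y{\left(6 \right)}}{O{\left(-4 \right)}}\right) d{\left(-7,-1 \right)} = \left(\frac{4}{21} + \frac{5}{-4}\right) \left(-4 + \frac{\left(5 - 1\right)^{2}}{2}\right) = \left(4 \cdot \frac{1}{21} + 5 \left(- \frac{1}{4}\right)\right) \left(-4 + \frac{4^{2}}{2}\right) = \left(\frac{4}{21} - \frac{5}{4}\right) \left(-4 + \frac{1}{2} \cdot 16\right) = - \frac{89 \left(-4 + 8\right)}{84} = \left(- \frac{89}{84}\right) 4 = - \frac{89}{21}$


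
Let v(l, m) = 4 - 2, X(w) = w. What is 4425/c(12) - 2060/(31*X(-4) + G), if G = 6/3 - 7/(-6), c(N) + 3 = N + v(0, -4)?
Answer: 668817/1595 ≈ 419.32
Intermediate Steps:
v(l, m) = 2
c(N) = -1 + N (c(N) = -3 + (N + 2) = -3 + (2 + N) = -1 + N)
G = 19/6 (G = 6*(1/3) - 7*(-1/6) = 2 + 7/6 = 19/6 ≈ 3.1667)
4425/c(12) - 2060/(31*X(-4) + G) = 4425/(-1 + 12) - 2060/(31*(-4) + 19/6) = 4425/11 - 2060/(-124 + 19/6) = 4425*(1/11) - 2060/(-725/6) = 4425/11 - 2060*(-6/725) = 4425/11 + 2472/145 = 668817/1595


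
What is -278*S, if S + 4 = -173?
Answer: 49206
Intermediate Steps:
S = -177 (S = -4 - 173 = -177)
-278*S = -278*(-177) = 49206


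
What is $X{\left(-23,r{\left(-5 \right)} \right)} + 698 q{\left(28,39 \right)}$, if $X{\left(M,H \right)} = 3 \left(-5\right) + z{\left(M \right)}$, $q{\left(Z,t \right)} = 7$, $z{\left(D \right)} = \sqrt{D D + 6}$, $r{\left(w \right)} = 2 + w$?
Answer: $4871 + \sqrt{535} \approx 4894.1$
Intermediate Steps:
$z{\left(D \right)} = \sqrt{6 + D^{2}}$ ($z{\left(D \right)} = \sqrt{D^{2} + 6} = \sqrt{6 + D^{2}}$)
$X{\left(M,H \right)} = -15 + \sqrt{6 + M^{2}}$ ($X{\left(M,H \right)} = 3 \left(-5\right) + \sqrt{6 + M^{2}} = -15 + \sqrt{6 + M^{2}}$)
$X{\left(-23,r{\left(-5 \right)} \right)} + 698 q{\left(28,39 \right)} = \left(-15 + \sqrt{6 + \left(-23\right)^{2}}\right) + 698 \cdot 7 = \left(-15 + \sqrt{6 + 529}\right) + 4886 = \left(-15 + \sqrt{535}\right) + 4886 = 4871 + \sqrt{535}$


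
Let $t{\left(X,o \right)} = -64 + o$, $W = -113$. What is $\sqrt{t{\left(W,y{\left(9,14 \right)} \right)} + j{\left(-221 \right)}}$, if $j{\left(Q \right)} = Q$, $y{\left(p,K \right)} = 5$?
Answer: $2 i \sqrt{70} \approx 16.733 i$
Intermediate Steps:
$\sqrt{t{\left(W,y{\left(9,14 \right)} \right)} + j{\left(-221 \right)}} = \sqrt{\left(-64 + 5\right) - 221} = \sqrt{-59 - 221} = \sqrt{-280} = 2 i \sqrt{70}$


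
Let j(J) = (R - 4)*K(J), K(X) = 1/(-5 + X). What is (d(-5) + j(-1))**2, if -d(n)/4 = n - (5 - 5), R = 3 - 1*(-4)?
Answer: 1521/4 ≈ 380.25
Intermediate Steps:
R = 7 (R = 3 + 4 = 7)
d(n) = -4*n (d(n) = -4*(n - (5 - 5)) = -4*(n - 1*0) = -4*(n + 0) = -4*n)
j(J) = 3/(-5 + J) (j(J) = (7 - 4)/(-5 + J) = 3/(-5 + J))
(d(-5) + j(-1))**2 = (-4*(-5) + 3/(-5 - 1))**2 = (20 + 3/(-6))**2 = (20 + 3*(-1/6))**2 = (20 - 1/2)**2 = (39/2)**2 = 1521/4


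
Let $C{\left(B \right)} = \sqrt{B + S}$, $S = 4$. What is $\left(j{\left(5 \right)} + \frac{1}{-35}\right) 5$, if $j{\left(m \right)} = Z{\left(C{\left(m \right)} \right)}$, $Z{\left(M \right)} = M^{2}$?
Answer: $\frac{314}{7} \approx 44.857$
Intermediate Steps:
$C{\left(B \right)} = \sqrt{4 + B}$ ($C{\left(B \right)} = \sqrt{B + 4} = \sqrt{4 + B}$)
$j{\left(m \right)} = 4 + m$ ($j{\left(m \right)} = \left(\sqrt{4 + m}\right)^{2} = 4 + m$)
$\left(j{\left(5 \right)} + \frac{1}{-35}\right) 5 = \left(\left(4 + 5\right) + \frac{1}{-35}\right) 5 = \left(9 - \frac{1}{35}\right) 5 = \frac{314}{35} \cdot 5 = \frac{314}{7}$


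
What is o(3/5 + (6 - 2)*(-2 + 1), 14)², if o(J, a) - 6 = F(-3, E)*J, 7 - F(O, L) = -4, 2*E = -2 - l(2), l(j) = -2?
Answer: 24649/25 ≈ 985.96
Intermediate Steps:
E = 0 (E = (-2 - 1*(-2))/2 = (-2 + 2)/2 = (½)*0 = 0)
F(O, L) = 11 (F(O, L) = 7 - 1*(-4) = 7 + 4 = 11)
o(J, a) = 6 + 11*J
o(3/5 + (6 - 2)*(-2 + 1), 14)² = (6 + 11*(3/5 + (6 - 2)*(-2 + 1)))² = (6 + 11*((⅕)*3 + 4*(-1)))² = (6 + 11*(⅗ - 4))² = (6 + 11*(-17/5))² = (6 - 187/5)² = (-157/5)² = 24649/25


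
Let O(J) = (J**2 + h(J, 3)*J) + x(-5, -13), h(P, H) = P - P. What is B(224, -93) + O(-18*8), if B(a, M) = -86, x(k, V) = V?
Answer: 20637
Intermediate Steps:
h(P, H) = 0
O(J) = -13 + J**2 (O(J) = (J**2 + 0*J) - 13 = (J**2 + 0) - 13 = J**2 - 13 = -13 + J**2)
B(224, -93) + O(-18*8) = -86 + (-13 + (-18*8)**2) = -86 + (-13 + (-144)**2) = -86 + (-13 + 20736) = -86 + 20723 = 20637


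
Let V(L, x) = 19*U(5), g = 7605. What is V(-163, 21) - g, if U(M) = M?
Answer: -7510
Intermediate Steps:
V(L, x) = 95 (V(L, x) = 19*5 = 95)
V(-163, 21) - g = 95 - 1*7605 = 95 - 7605 = -7510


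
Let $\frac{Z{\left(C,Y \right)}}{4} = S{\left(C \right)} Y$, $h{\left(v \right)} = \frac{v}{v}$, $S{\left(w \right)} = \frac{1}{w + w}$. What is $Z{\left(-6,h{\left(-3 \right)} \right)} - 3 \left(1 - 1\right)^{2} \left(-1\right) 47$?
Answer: $0$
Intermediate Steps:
$S{\left(w \right)} = \frac{1}{2 w}$
$h{\left(v \right)} = 1$
$Z{\left(C,Y \right)} = \frac{2 Y}{C}$ ($Z{\left(C,Y \right)} = 4 \frac{1}{2 C} Y = 4 \frac{Y}{2 C} = \frac{2 Y}{C}$)
$Z{\left(-6,h{\left(-3 \right)} \right)} - 3 \left(1 - 1\right)^{2} \left(-1\right) 47 = 2 \cdot 1 \frac{1}{-6} - 3 \left(1 - 1\right)^{2} \left(-1\right) 47 = 2 \cdot 1 \left(- \frac{1}{6}\right) - 3 \cdot 0^{2} \left(-1\right) 47 = - \frac{\left(-3\right) 0 \left(-1\right)}{3} \cdot 47 = - \frac{0 \left(-1\right)}{3} \cdot 47 = \left(- \frac{1}{3}\right) 0 \cdot 47 = 0 \cdot 47 = 0$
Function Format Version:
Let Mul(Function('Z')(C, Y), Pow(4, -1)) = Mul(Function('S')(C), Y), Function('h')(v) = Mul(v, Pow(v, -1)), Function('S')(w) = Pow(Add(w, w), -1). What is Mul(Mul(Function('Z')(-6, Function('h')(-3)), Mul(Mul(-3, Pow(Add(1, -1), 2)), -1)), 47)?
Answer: 0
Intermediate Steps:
Function('S')(w) = Mul(Rational(1, 2), Pow(w, -1)) (Function('S')(w) = Pow(Mul(2, w), -1) = Mul(Rational(1, 2), Pow(w, -1)))
Function('h')(v) = 1
Function('Z')(C, Y) = Mul(2, Y, Pow(C, -1)) (Function('Z')(C, Y) = Mul(4, Mul(Mul(Rational(1, 2), Pow(C, -1)), Y)) = Mul(4, Mul(Rational(1, 2), Y, Pow(C, -1))) = Mul(2, Y, Pow(C, -1)))
Mul(Mul(Function('Z')(-6, Function('h')(-3)), Mul(Mul(-3, Pow(Add(1, -1), 2)), -1)), 47) = Mul(Mul(Mul(2, 1, Pow(-6, -1)), Mul(Mul(-3, Pow(Add(1, -1), 2)), -1)), 47) = Mul(Mul(Mul(2, 1, Rational(-1, 6)), Mul(Mul(-3, Pow(0, 2)), -1)), 47) = Mul(Mul(Rational(-1, 3), Mul(Mul(-3, 0), -1)), 47) = Mul(Mul(Rational(-1, 3), Mul(0, -1)), 47) = Mul(Mul(Rational(-1, 3), 0), 47) = Mul(0, 47) = 0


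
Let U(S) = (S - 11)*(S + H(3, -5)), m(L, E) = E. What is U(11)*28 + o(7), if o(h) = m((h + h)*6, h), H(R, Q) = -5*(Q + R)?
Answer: 7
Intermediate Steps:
H(R, Q) = -5*Q - 5*R
o(h) = h
U(S) = (-11 + S)*(10 + S) (U(S) = (S - 11)*(S + (-5*(-5) - 5*3)) = (-11 + S)*(S + (25 - 15)) = (-11 + S)*(S + 10) = (-11 + S)*(10 + S))
U(11)*28 + o(7) = (-110 + 11² - 1*11)*28 + 7 = (-110 + 121 - 11)*28 + 7 = 0*28 + 7 = 0 + 7 = 7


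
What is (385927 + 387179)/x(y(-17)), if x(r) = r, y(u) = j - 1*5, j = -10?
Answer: -257702/5 ≈ -51540.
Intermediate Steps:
y(u) = -15 (y(u) = -10 - 1*5 = -10 - 5 = -15)
(385927 + 387179)/x(y(-17)) = (385927 + 387179)/(-15) = 773106*(-1/15) = -257702/5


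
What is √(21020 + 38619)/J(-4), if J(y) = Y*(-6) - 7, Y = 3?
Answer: -√59639/25 ≈ -9.7684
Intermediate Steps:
J(y) = -25 (J(y) = 3*(-6) - 7 = -18 - 7 = -25)
√(21020 + 38619)/J(-4) = √(21020 + 38619)/(-25) = √59639*(-1/25) = -√59639/25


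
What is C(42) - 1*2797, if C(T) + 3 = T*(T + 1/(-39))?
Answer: -13482/13 ≈ -1037.1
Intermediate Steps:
C(T) = -3 + T*(-1/39 + T) (C(T) = -3 + T*(T + 1/(-39)) = -3 + T*(T - 1/39) = -3 + T*(-1/39 + T))
C(42) - 1*2797 = (-3 + 42² - 1/39*42) - 1*2797 = (-3 + 1764 - 14/13) - 2797 = 22879/13 - 2797 = -13482/13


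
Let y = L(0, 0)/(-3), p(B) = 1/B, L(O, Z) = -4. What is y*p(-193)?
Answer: -4/579 ≈ -0.0069085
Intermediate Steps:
y = 4/3 (y = -4/(-3) = -4*(-⅓) = 4/3 ≈ 1.3333)
y*p(-193) = (4/3)/(-193) = (4/3)*(-1/193) = -4/579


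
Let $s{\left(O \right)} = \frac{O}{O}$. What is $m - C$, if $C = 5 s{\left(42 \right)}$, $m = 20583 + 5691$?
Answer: $26269$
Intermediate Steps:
$s{\left(O \right)} = 1$
$m = 26274$
$C = 5$ ($C = 5 \cdot 1 = 5$)
$m - C = 26274 - 5 = 26269$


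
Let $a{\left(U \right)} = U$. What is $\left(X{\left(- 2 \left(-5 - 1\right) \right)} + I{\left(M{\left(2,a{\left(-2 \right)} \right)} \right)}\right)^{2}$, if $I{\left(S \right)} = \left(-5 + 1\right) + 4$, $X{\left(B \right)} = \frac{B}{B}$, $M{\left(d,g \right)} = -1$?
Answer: $1$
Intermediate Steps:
$X{\left(B \right)} = 1$
$I{\left(S \right)} = 0$ ($I{\left(S \right)} = -4 + 4 = 0$)
$\left(X{\left(- 2 \left(-5 - 1\right) \right)} + I{\left(M{\left(2,a{\left(-2 \right)} \right)} \right)}\right)^{2} = \left(1 + 0\right)^{2} = 1^{2} = 1$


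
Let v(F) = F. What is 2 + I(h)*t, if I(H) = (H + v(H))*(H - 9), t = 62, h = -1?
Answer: 1242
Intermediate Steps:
I(H) = 2*H*(-9 + H) (I(H) = (H + H)*(H - 9) = (2*H)*(-9 + H) = 2*H*(-9 + H))
2 + I(h)*t = 2 + (2*(-1)*(-9 - 1))*62 = 2 + (2*(-1)*(-10))*62 = 2 + 20*62 = 2 + 1240 = 1242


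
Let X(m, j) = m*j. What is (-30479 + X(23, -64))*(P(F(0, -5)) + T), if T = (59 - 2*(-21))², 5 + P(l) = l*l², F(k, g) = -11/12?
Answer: -562892173507/1728 ≈ -3.2575e+8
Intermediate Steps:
F(k, g) = -11/12 (F(k, g) = -11*1/12 = -11/12)
P(l) = -5 + l³ (P(l) = -5 + l*l² = -5 + l³)
T = 10201 (T = (59 + 42)² = 101² = 10201)
X(m, j) = j*m
(-30479 + X(23, -64))*(P(F(0, -5)) + T) = (-30479 - 64*23)*((-5 + (-11/12)³) + 10201) = (-30479 - 1472)*((-5 - 1331/1728) + 10201) = -31951*(-9971/1728 + 10201) = -31951*17617357/1728 = -562892173507/1728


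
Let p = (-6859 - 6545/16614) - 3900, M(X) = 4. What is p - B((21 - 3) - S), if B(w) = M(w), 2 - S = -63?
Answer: -178823027/16614 ≈ -10763.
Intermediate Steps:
S = 65 (S = 2 - 1*(-63) = 2 + 63 = 65)
B(w) = 4
p = -178756571/16614 (p = (-6859 - 6545*1/16614) - 3900 = (-6859 - 6545/16614) - 3900 = -113961971/16614 - 3900 = -178756571/16614 ≈ -10759.)
p - B((21 - 3) - S) = -178756571/16614 - 1*4 = -178756571/16614 - 4 = -178823027/16614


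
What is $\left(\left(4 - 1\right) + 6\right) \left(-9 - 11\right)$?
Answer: $-180$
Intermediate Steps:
$\left(\left(4 - 1\right) + 6\right) \left(-9 - 11\right) = \left(3 + 6\right) \left(-9 - 11\right) = 9 \left(-20\right) = -180$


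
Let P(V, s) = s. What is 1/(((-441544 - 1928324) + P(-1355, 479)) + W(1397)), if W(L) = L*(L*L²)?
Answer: 1/3808775319492 ≈ 2.6255e-13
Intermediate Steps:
W(L) = L⁴ (W(L) = L*L³ = L⁴)
1/(((-441544 - 1928324) + P(-1355, 479)) + W(1397)) = 1/(((-441544 - 1928324) + 479) + 1397⁴) = 1/((-2369868 + 479) + 3808777688881) = 1/(-2369389 + 3808777688881) = 1/3808775319492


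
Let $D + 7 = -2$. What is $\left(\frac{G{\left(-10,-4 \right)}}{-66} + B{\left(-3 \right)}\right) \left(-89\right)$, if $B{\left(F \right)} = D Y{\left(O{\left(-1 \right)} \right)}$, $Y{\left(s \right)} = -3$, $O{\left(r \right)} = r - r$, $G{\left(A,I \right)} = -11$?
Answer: $- \frac{14507}{6} \approx -2417.8$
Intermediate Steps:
$O{\left(r \right)} = 0$
$D = -9$ ($D = -7 - 2 = -9$)
$B{\left(F \right)} = 27$ ($B{\left(F \right)} = \left(-9\right) \left(-3\right) = 27$)
$\left(\frac{G{\left(-10,-4 \right)}}{-66} + B{\left(-3 \right)}\right) \left(-89\right) = \left(- \frac{11}{-66} + 27\right) \left(-89\right) = \left(\left(-11\right) \left(- \frac{1}{66}\right) + 27\right) \left(-89\right) = \left(\frac{1}{6} + 27\right) \left(-89\right) = \frac{163}{6} \left(-89\right) = - \frac{14507}{6}$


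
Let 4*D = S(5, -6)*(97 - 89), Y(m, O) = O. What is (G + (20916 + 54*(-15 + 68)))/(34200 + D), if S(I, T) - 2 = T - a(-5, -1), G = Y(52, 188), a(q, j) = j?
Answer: 11983/17097 ≈ 0.70088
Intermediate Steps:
G = 188
S(I, T) = 3 + T (S(I, T) = 2 + (T - 1*(-1)) = 2 + (T + 1) = 2 + (1 + T) = 3 + T)
D = -6 (D = ((3 - 6)*(97 - 89))/4 = (-3*8)/4 = (¼)*(-24) = -6)
(G + (20916 + 54*(-15 + 68)))/(34200 + D) = (188 + (20916 + 54*(-15 + 68)))/(34200 - 6) = (188 + (20916 + 54*53))/34194 = (188 + (20916 + 2862))*(1/34194) = (188 + 23778)*(1/34194) = 23966*(1/34194) = 11983/17097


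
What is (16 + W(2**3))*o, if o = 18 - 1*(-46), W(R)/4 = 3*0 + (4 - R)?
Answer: 0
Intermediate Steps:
W(R) = 16 - 4*R (W(R) = 4*(3*0 + (4 - R)) = 4*(0 + (4 - R)) = 4*(4 - R) = 16 - 4*R)
o = 64 (o = 18 + 46 = 64)
(16 + W(2**3))*o = (16 + (16 - 4*2**3))*64 = (16 + (16 - 4*8))*64 = (16 + (16 - 32))*64 = (16 - 16)*64 = 0*64 = 0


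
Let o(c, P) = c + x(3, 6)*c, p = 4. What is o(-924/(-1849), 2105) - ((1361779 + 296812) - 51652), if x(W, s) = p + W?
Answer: -2971222819/1849 ≈ -1.6069e+6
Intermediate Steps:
x(W, s) = 4 + W
o(c, P) = 8*c (o(c, P) = c + (4 + 3)*c = c + 7*c = 8*c)
o(-924/(-1849), 2105) - ((1361779 + 296812) - 51652) = 8*(-924/(-1849)) - ((1361779 + 296812) - 51652) = 8*(-924*(-1/1849)) - (1658591 - 51652) = 8*(924/1849) - 1*1606939 = 7392/1849 - 1606939 = -2971222819/1849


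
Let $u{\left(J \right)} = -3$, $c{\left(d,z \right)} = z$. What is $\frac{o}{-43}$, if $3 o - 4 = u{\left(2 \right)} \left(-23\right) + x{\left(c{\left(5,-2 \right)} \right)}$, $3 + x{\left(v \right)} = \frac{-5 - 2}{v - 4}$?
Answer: $- \frac{427}{774} \approx -0.55168$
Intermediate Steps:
$x{\left(v \right)} = -3 - \frac{7}{-4 + v}$ ($x{\left(v \right)} = -3 + \frac{-5 - 2}{v - 4} = -3 - \frac{7}{-4 + v}$)
$o = \frac{427}{18}$ ($o = \frac{4}{3} + \frac{\left(-3\right) \left(-23\right) + \frac{5 - -6}{-4 - 2}}{3} = \frac{4}{3} + \frac{69 + \frac{5 + 6}{-6}}{3} = \frac{4}{3} + \frac{69 - \frac{11}{6}}{3} = \frac{4}{3} + \frac{1}{3} \cdot \frac{403}{6} = \frac{4}{3} + \frac{403}{18} = \frac{427}{18} \approx 23.722$)
$\frac{o}{-43} = \frac{427}{18 \left(-43\right)} = \frac{427}{18} \left(- \frac{1}{43}\right) = - \frac{427}{774}$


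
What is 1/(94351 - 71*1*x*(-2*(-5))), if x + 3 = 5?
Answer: 1/92931 ≈ 1.0761e-5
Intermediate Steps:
x = 2 (x = -3 + 5 = 2)
1/(94351 - 71*1*x*(-2*(-5))) = 1/(94351 - 71*1*2*(-2*(-5))) = 1/(94351 - 142*10) = 1/(94351 - 71*20) = 1/(94351 - 1420) = 1/92931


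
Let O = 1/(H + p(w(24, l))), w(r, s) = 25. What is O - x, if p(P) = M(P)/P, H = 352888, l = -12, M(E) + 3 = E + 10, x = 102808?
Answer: -906996027431/8822232 ≈ -1.0281e+5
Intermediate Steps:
M(E) = 7 + E (M(E) = -3 + (E + 10) = -3 + (10 + E) = 7 + E)
p(P) = (7 + P)/P
O = 25/8822232 (O = 1/(352888 + (7 + 25)/25) = 1/(352888 + (1/25)*32) = 1/(352888 + 32/25) = 1/(8822232/25) = 25/8822232 ≈ 2.8337e-6)
O - x = 25/8822232 - 1*102808 = 25/8822232 - 102808 = -906996027431/8822232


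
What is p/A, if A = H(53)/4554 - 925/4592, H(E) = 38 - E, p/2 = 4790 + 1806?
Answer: -45978446976/713555 ≈ -64436.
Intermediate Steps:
p = 13192 (p = 2*(4790 + 1806) = 2*6596 = 13192)
A = -713555/3485328 (A = (38 - 1*53)/4554 - 925/4592 = (38 - 53)*(1/4554) - 925*1/4592 = -15*1/4554 - 925/4592 = -5/1518 - 925/4592 = -713555/3485328 ≈ -0.20473)
p/A = 13192/(-713555/3485328) = 13192*(-3485328/713555) = -45978446976/713555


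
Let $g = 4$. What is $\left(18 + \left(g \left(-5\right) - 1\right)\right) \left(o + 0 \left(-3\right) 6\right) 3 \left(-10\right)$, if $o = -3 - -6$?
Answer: $270$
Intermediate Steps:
$o = 3$ ($o = -3 + 6 = 3$)
$\left(18 + \left(g \left(-5\right) - 1\right)\right) \left(o + 0 \left(-3\right) 6\right) 3 \left(-10\right) = \left(18 + \left(4 \left(-5\right) - 1\right)\right) \left(3 + 0 \left(-3\right) 6\right) 3 \left(-10\right) = \left(18 - 21\right) \left(3 + 0 \cdot 6\right) 3 \left(-10\right) = \left(18 - 21\right) \left(3 + 0\right) 3 \left(-10\right) = \left(-3\right) 3 \cdot 3 \left(-10\right) = \left(-9\right) 3 \left(-10\right) = \left(-27\right) \left(-10\right) = 270$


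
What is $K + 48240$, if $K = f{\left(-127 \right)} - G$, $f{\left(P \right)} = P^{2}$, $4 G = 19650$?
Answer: $\frac{118913}{2} \approx 59457.0$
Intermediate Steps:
$G = \frac{9825}{2}$ ($G = \frac{1}{4} \cdot 19650 = \frac{9825}{2} \approx 4912.5$)
$K = \frac{22433}{2}$ ($K = \left(-127\right)^{2} - \frac{9825}{2} = 16129 - \frac{9825}{2} = \frac{22433}{2} \approx 11217.0$)
$K + 48240 = \frac{22433}{2} + 48240 = \frac{118913}{2}$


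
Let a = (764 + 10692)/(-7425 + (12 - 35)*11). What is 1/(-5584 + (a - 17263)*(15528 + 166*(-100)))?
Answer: 3839/71028991744 ≈ 5.4048e-8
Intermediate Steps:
a = -5728/3839 (a = 11456/(-7425 - 23*11) = 11456/(-7425 - 253) = 11456/(-7678) = 11456*(-1/7678) = -5728/3839 ≈ -1.4921)
1/(-5584 + (a - 17263)*(15528 + 166*(-100))) = 1/(-5584 + (-5728/3839 - 17263)*(15528 + 166*(-100))) = 1/(-5584 - 66278385*(15528 - 16600)/3839) = 1/(-5584 - 66278385/3839*(-1072)) = 1/(-5584 + 71050428720/3839) = 1/(71028991744/3839) = 3839/71028991744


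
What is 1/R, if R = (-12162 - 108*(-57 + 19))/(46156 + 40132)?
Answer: -43144/4029 ≈ -10.708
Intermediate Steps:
R = -4029/43144 (R = (-12162 - 108*(-38))/86288 = (-12162 + 4104)*(1/86288) = -8058*1/86288 = -4029/43144 ≈ -0.093385)
1/R = 1/(-4029/43144) = -43144/4029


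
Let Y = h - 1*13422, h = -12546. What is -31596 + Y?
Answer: -57564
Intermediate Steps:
Y = -25968 (Y = -12546 - 1*13422 = -12546 - 13422 = -25968)
-31596 + Y = -31596 - 25968 = -57564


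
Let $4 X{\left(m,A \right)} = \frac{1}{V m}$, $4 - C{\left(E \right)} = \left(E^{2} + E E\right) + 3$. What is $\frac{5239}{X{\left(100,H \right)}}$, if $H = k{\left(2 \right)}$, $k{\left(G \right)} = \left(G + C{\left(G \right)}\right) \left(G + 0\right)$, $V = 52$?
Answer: $108971200$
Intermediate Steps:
$C{\left(E \right)} = 1 - 2 E^{2}$ ($C{\left(E \right)} = 4 - \left(\left(E^{2} + E E\right) + 3\right) = 4 - \left(\left(E^{2} + E^{2}\right) + 3\right) = 4 - \left(2 E^{2} + 3\right) = 4 - \left(3 + 2 E^{2}\right) = 1 - 2 E^{2}$)
$k{\left(G \right)} = G \left(1 + G - 2 G^{2}\right)$ ($k{\left(G \right)} = \left(G - \left(-1 + 2 G^{2}\right)\right) \left(G + 0\right) = \left(1 + G - 2 G^{2}\right) G = G \left(1 + G - 2 G^{2}\right)$)
$H = -10$ ($H = 2 \left(1 + 2 - 2 \cdot 2^{2}\right) = 2 \left(1 + 2 - 8\right) = 2 \left(-5\right) = -10$)
$X{\left(m,A \right)} = \frac{1}{208 m}$ ($X{\left(m,A \right)} = \frac{\frac{1}{52} \frac{1}{m}}{4} = \frac{1}{208 m}$)
$\frac{5239}{X{\left(100,H \right)}} = \frac{5239}{\frac{1}{208} \cdot \frac{1}{100}} = 5239 \frac{1}{\frac{1}{20800}} = 5239 \cdot 20800 = 108971200$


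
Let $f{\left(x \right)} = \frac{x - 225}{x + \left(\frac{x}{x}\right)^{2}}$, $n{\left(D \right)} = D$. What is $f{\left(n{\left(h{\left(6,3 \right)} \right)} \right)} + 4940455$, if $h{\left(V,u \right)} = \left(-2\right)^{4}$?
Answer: $\frac{83987526}{17} \approx 4.9404 \cdot 10^{6}$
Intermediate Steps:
$h{\left(V,u \right)} = 16$
$f{\left(x \right)} = \frac{-225 + x}{1 + x}$ ($f{\left(x \right)} = \frac{-225 + x}{x + 1^{2}} = \frac{-225 + x}{x + 1} = \frac{-225 + x}{1 + x}$)
$f{\left(n{\left(h{\left(6,3 \right)} \right)} \right)} + 4940455 = \frac{-225 + 16}{1 + 16} + 4940455 = \frac{1}{17} \left(-209\right) + 4940455 = - \frac{209}{17} + 4940455 = \frac{83987526}{17}$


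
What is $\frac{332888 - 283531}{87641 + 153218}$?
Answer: $\frac{49357}{240859} \approx 0.20492$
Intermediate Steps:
$\frac{332888 - 283531}{87641 + 153218} = \frac{49357}{240859}$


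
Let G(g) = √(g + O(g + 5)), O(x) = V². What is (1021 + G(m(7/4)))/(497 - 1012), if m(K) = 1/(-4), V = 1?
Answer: -1021/515 - √3/1030 ≈ -1.9842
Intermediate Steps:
m(K) = -¼ (m(K) = 1*(-¼) = -¼)
O(x) = 1 (O(x) = 1² = 1)
G(g) = √(1 + g) (G(g) = √(g + 1) = √(1 + g))
(1021 + G(m(7/4)))/(497 - 1012) = (1021 + √(1 - ¼))/(497 - 1012) = (1021 + √(¾))/(-515) = (1021 + √3/2)*(-1/515) = -1021/515 - √3/1030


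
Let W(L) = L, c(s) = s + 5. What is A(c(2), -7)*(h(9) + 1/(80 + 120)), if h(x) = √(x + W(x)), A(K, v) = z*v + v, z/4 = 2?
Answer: -63/200 - 189*√2 ≈ -267.60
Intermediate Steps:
z = 8 (z = 4*2 = 8)
c(s) = 5 + s
A(K, v) = 9*v (A(K, v) = 8*v + v = 9*v)
h(x) = √2*√x (h(x) = √(x + x) = √(2*x) = √2*√x)
A(c(2), -7)*(h(9) + 1/(80 + 120)) = (9*(-7))*(√2*√9 + 1/(80 + 120)) = -63*(√2*3 + 1/200) = -63*(3*√2 + 1/200) = -63*(1/200 + 3*√2) = -63/200 - 189*√2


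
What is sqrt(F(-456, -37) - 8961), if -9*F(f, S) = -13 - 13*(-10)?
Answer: I*sqrt(8974) ≈ 94.731*I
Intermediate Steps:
F(f, S) = -13 (F(f, S) = -(-13 - 13*(-10))/9 = -(-13 + 130)/9 = -1/9*117 = -13)
sqrt(F(-456, -37) - 8961) = sqrt(-13 - 8961) = sqrt(-8974) = I*sqrt(8974)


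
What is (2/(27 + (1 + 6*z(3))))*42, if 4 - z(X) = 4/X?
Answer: 21/11 ≈ 1.9091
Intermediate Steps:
z(X) = 4 - 4/X
(2/(27 + (1 + 6*z(3))))*42 = (2/(27 + (1 + 6*(4 - 4/3))))*42 = (2/(27 + (1 + 6*(8/3))))*42 = (2/(27 + (1 + 16)))*42 = (2/(27 + 17))*42 = (2/44)*42 = ((1/44)*2)*42 = (1/22)*42 = 21/11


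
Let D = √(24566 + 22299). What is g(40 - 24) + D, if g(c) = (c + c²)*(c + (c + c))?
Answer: 13056 + √46865 ≈ 13272.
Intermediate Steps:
D = √46865 ≈ 216.48
g(c) = 3*c*(c + c²) (g(c) = (c + c²)*(c + 2*c) = (c + c²)*(3*c) = 3*c*(c + c²))
g(40 - 24) + D = 3*(40 - 24)²*(1 + (40 - 24)) + √46865 = 3*16²*(1 + 16) + √46865 = 3*256*17 + √46865 = 13056 + √46865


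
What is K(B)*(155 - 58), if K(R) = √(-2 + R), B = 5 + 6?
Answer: 291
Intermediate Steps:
B = 11
K(B)*(155 - 58) = √(-2 + 11)*(155 - 58) = √9*97 = 3*97 = 291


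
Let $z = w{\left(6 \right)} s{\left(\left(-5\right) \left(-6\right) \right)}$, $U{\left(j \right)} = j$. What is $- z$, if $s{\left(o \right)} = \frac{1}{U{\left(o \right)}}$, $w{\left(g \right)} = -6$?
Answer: $\frac{1}{5} \approx 0.2$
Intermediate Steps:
$s{\left(o \right)} = \frac{1}{o}$
$z = - \frac{1}{5}$ ($z = - \frac{6}{\left(-5\right) \left(-6\right)} = - \frac{6}{30} = \left(-6\right) \frac{1}{30} = - \frac{1}{5} \approx -0.2$)
$- z = \left(-1\right) \left(- \frac{1}{5}\right) = \frac{1}{5}$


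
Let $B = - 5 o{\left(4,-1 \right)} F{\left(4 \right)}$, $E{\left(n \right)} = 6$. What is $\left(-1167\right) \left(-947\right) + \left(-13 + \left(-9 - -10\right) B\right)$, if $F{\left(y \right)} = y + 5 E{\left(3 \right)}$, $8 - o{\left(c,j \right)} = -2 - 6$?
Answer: $1102416$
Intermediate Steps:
$o{\left(c,j \right)} = 16$ ($o{\left(c,j \right)} = 8 - \left(-2 - 6\right) = 8 - -8 = 8 + 8 = 16$)
$F{\left(y \right)} = 30 + y$ ($F{\left(y \right)} = y + 5 \cdot 6 = y + 30 = 30 + y$)
$B = -2720$ ($B = \left(-5\right) 16 \left(30 + 4\right) = \left(-80\right) 34 = -2720$)
$\left(-1167\right) \left(-947\right) + \left(-13 + \left(-9 - -10\right) B\right) = \left(-1167\right) \left(-947\right) + \left(-13 + \left(-9 - -10\right) \left(-2720\right)\right) = 1105149 + \left(-13 + \left(-9 + 10\right) \left(-2720\right)\right) = 1105149 + \left(-13 + 1 \left(-2720\right)\right) = 1105149 - 2733 = 1102416$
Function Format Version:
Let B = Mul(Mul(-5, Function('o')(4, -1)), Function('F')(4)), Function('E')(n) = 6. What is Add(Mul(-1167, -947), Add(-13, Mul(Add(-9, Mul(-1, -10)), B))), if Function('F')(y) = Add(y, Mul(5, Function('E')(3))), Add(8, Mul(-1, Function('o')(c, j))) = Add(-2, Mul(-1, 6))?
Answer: 1102416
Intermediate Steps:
Function('o')(c, j) = 16 (Function('o')(c, j) = Add(8, Mul(-1, Add(-2, Mul(-1, 6)))) = Add(8, Mul(-1, Add(-2, -6))) = Add(8, Mul(-1, -8)) = Add(8, 8) = 16)
Function('F')(y) = Add(30, y) (Function('F')(y) = Add(y, Mul(5, 6)) = Add(y, 30) = Add(30, y))
B = -2720 (B = Mul(Mul(-5, 16), Add(30, 4)) = Mul(-80, 34) = -2720)
Add(Mul(-1167, -947), Add(-13, Mul(Add(-9, Mul(-1, -10)), B))) = Add(Mul(-1167, -947), Add(-13, Mul(Add(-9, Mul(-1, -10)), -2720))) = Add(1105149, Add(-13, Mul(Add(-9, 10), -2720))) = Add(1105149, Add(-13, Mul(1, -2720))) = Add(1105149, Add(-13, -2720)) = Add(1105149, -2733) = 1102416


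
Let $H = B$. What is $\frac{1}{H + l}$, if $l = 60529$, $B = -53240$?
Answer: $\frac{1}{7289} \approx 0.00013719$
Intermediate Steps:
$H = -53240$
$\frac{1}{H + l} = \frac{1}{-53240 + 60529} = \frac{1}{7289}$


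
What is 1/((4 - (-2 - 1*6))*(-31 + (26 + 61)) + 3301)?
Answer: 1/3973 ≈ 0.00025170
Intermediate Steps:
1/((4 - (-2 - 1*6))*(-31 + (26 + 61)) + 3301) = 1/((4 - (-2 - 6))*(-31 + 87) + 3301) = 1/((4 - 1*(-8))*56 + 3301) = 1/((4 + 8)*56 + 3301) = 1/(12*56 + 3301) = 1/(672 + 3301) = 1/3973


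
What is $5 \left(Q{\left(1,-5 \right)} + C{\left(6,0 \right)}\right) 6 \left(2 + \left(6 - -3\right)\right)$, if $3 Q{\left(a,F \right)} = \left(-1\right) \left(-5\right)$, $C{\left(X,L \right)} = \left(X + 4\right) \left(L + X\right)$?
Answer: $20350$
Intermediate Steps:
$C{\left(X,L \right)} = \left(4 + X\right) \left(L + X\right)$
$Q{\left(a,F \right)} = \frac{5}{3}$ ($Q{\left(a,F \right)} = \frac{\left(-1\right) \left(-5\right)}{3} = \frac{1}{3} \cdot 5 = \frac{5}{3}$)
$5 \left(Q{\left(1,-5 \right)} + C{\left(6,0 \right)}\right) 6 \left(2 + \left(6 - -3\right)\right) = 5 \left(\frac{5}{3} + \left(6^{2} + 4 \cdot 0 + 4 \cdot 6 + 0 \cdot 6\right)\right) 6 \left(2 + \left(6 - -3\right)\right) = 5 \left(\frac{5}{3} + \left(36 + 0 + 24 + 0\right)\right) 6 \left(2 + \left(6 + 3\right)\right) = 5 \left(\frac{5}{3} + 60\right) 6 \left(2 + 9\right) = 5 \cdot \frac{185}{3} \cdot 6 \cdot 11 = 5 \cdot 370 \cdot 11 = 1850 \cdot 11 = 20350$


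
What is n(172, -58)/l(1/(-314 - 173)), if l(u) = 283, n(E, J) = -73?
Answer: -73/283 ≈ -0.25795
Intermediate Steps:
n(172, -58)/l(1/(-314 - 173)) = -73/283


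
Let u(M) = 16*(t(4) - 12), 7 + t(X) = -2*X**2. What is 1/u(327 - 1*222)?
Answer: -1/816 ≈ -0.0012255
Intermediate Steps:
t(X) = -7 - 2*X**2
u(M) = -816 (u(M) = 16*((-7 - 2*4**2) - 12) = 16*((-7 - 2*16) - 12) = 16*((-7 - 32) - 12) = 16*(-39 - 12) = 16*(-51) = -816)
1/u(327 - 1*222) = 1/(-816) = -1/816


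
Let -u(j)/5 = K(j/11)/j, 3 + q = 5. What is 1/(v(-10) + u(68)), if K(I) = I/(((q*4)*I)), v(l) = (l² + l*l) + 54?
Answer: 544/138171 ≈ 0.0039371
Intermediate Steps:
v(l) = 54 + 2*l² (v(l) = (l² + l²) + 54 = 2*l² + 54 = 54 + 2*l²)
q = 2 (q = -3 + 5 = 2)
K(I) = ⅛ (K(I) = I/(((2*4)*I)) = I/((8*I)) = I*(1/(8*I)) = ⅛)
u(j) = -5/(8*j)
1/(v(-10) + u(68)) = 1/((54 + 2*(-10)²) - 5/8/68) = 1/((54 + 2*100) - 5/8*1/68) = 1/((54 + 200) - 5/544) = 1/(254 - 5/544) = 1/(138171/544) = 544/138171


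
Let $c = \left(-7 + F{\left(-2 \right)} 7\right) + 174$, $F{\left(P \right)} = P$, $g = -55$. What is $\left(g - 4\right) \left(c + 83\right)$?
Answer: $-13924$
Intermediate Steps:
$c = 153$ ($c = \left(-7 - 14\right) + 174 = -21 + 174 = 153$)
$\left(g - 4\right) \left(c + 83\right) = \left(-55 - 4\right) \left(153 + 83\right) = \left(-59\right) 236 = -13924$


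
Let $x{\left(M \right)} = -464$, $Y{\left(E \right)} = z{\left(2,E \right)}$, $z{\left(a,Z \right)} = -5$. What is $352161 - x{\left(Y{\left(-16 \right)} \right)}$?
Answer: $352625$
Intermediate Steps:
$Y{\left(E \right)} = -5$
$352161 - x{\left(Y{\left(-16 \right)} \right)} = 352161 - -464 = 352161 + 464 = 352625$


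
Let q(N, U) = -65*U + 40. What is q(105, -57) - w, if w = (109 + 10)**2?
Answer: -10416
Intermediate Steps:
q(N, U) = 40 - 65*U
w = 14161 (w = 119**2 = 14161)
q(105, -57) - w = (40 - 65*(-57)) - 1*14161 = (40 + 3705) - 14161 = 3745 - 14161 = -10416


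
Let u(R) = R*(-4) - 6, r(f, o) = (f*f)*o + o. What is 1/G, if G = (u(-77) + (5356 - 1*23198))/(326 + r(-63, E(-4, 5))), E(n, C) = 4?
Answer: -8103/8770 ≈ -0.92395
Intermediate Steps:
r(f, o) = o + o*f² (r(f, o) = f²*o + o = o*f² + o = o + o*f²)
u(R) = -6 - 4*R (u(R) = -4*R - 6 = -6 - 4*R)
G = -8770/8103 (G = ((-6 - 4*(-77)) + (5356 - 1*23198))/(326 + 4*(1 + (-63)²)) = ((-6 + 308) + (5356 - 23198))/(326 + 4*(1 + 3969)) = (302 - 17842)/(326 + 4*3970) = -17540/(326 + 15880) = -17540/16206 = -17540*1/16206 = -8770/8103 ≈ -1.0823)
1/G = 1/(-8770/8103) = -8103/8770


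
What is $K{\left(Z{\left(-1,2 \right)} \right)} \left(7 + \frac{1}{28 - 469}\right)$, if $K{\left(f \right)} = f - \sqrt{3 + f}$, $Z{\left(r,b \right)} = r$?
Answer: $- \frac{3086}{441} - \frac{3086 \sqrt{2}}{441} \approx -16.894$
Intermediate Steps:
$K{\left(Z{\left(-1,2 \right)} \right)} \left(7 + \frac{1}{28 - 469}\right) = \left(-1 - \sqrt{3 - 1}\right) \left(7 + \frac{1}{28 - 469}\right) = \left(-1 - \sqrt{2}\right) \left(7 + \frac{1}{-441}\right) = \left(-1 - \sqrt{2}\right) \left(7 - \frac{1}{441}\right) = \left(-1 - \sqrt{2}\right) \frac{3086}{441} = - \frac{3086}{441} - \frac{3086 \sqrt{2}}{441}$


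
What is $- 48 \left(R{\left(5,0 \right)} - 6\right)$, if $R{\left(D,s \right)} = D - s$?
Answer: $48$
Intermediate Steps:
$- 48 \left(R{\left(5,0 \right)} - 6\right) = - 48 \left(\left(5 - 0\right) - 6\right) = - 48 \left(\left(5 + 0\right) - 6\right) = - 48 \left(5 - 6\right) = \left(-48\right) \left(-1\right) = 48$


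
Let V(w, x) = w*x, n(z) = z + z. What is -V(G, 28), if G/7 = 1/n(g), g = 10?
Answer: -49/5 ≈ -9.8000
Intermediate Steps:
n(z) = 2*z
G = 7/20 (G = 7/((2*10)) = 7/20 ≈ 0.35000)
-V(G, 28) = -7*28/20 = -1*49/5 = -49/5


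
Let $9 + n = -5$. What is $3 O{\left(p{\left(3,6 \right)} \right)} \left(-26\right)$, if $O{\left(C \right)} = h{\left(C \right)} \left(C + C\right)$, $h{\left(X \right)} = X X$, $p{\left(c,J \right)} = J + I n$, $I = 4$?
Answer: $19500000$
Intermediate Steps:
$n = -14$ ($n = -9 - 5 = -14$)
$p{\left(c,J \right)} = -56 + J$ ($p{\left(c,J \right)} = J + 4 \left(-14\right) = J - 56 = -56 + J$)
$h{\left(X \right)} = X^{2}$
$O{\left(C \right)} = 2 C^{3}$ ($O{\left(C \right)} = C^{2} \left(C + C\right) = C^{2} \cdot 2 C = 2 C^{3}$)
$3 O{\left(p{\left(3,6 \right)} \right)} \left(-26\right) = 3 \cdot 2 \left(-56 + 6\right)^{3} \left(-26\right) = 3 \cdot 2 \left(-50\right)^{3} \left(-26\right) = 3 \cdot 2 \left(-125000\right) \left(-26\right) = 3 \left(-250000\right) \left(-26\right) = \left(-750000\right) \left(-26\right) = 19500000$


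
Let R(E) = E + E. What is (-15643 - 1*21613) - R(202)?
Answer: -37660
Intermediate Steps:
R(E) = 2*E
(-15643 - 1*21613) - R(202) = (-15643 - 1*21613) - 2*202 = (-15643 - 21613) - 1*404 = -37256 - 404 = -37660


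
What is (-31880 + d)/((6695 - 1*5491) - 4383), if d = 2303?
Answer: 29577/3179 ≈ 9.3039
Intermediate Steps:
(-31880 + d)/((6695 - 1*5491) - 4383) = (-31880 + 2303)/((6695 - 1*5491) - 4383) = -29577/((6695 - 5491) - 4383) = -29577/(1204 - 4383) = -29577/(-3179) = -29577*(-1/3179) = 29577/3179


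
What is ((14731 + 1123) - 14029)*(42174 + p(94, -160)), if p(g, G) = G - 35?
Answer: 76611675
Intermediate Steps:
p(g, G) = -35 + G
((14731 + 1123) - 14029)*(42174 + p(94, -160)) = ((14731 + 1123) - 14029)*(42174 + (-35 - 160)) = (15854 - 14029)*(42174 - 195) = 1825*41979 = 76611675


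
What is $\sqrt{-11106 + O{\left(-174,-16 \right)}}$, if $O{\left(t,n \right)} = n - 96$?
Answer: $i \sqrt{11218} \approx 105.92 i$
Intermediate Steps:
$O{\left(t,n \right)} = -96 + n$ ($O{\left(t,n \right)} = n - 96 = -96 + n$)
$\sqrt{-11106 + O{\left(-174,-16 \right)}} = \sqrt{-11106 - 112} = \sqrt{-11218} = i \sqrt{11218}$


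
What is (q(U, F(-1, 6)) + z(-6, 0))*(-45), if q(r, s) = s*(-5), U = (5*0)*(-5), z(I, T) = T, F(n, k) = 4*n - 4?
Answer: -1800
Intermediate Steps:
F(n, k) = -4 + 4*n
U = 0 (U = 0*(-5) = 0)
q(r, s) = -5*s
(q(U, F(-1, 6)) + z(-6, 0))*(-45) = (-5*(-4 + 4*(-1)) + 0)*(-45) = (-5*(-4 - 4) + 0)*(-45) = (-5*(-8) + 0)*(-45) = (40 + 0)*(-45) = 40*(-45) = -1800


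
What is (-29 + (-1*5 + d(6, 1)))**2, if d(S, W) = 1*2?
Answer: 1024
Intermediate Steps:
d(S, W) = 2
(-29 + (-1*5 + d(6, 1)))**2 = (-29 + (-1*5 + 2))**2 = (-29 + (-5 + 2))**2 = (-29 - 3)**2 = (-32)**2 = 1024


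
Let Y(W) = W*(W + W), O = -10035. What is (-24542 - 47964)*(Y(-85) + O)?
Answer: -320113990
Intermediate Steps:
Y(W) = 2*W**2 (Y(W) = W*(2*W) = 2*W**2)
(-24542 - 47964)*(Y(-85) + O) = (-24542 - 47964)*(2*(-85)**2 - 10035) = -72506*(2*7225 - 10035) = -72506*(14450 - 10035) = -72506*4415 = -320113990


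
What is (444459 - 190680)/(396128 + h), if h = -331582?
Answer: 253779/64546 ≈ 3.9318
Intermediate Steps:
(444459 - 190680)/(396128 + h) = (444459 - 190680)/(396128 - 331582) = 253779/64546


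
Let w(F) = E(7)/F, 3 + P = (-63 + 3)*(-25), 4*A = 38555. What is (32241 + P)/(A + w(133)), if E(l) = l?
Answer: 854696/244183 ≈ 3.5002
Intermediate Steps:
A = 38555/4 (A = (¼)*38555 = 38555/4 ≈ 9638.8)
P = 1497 (P = -3 + (-63 + 3)*(-25) = -3 - 60*(-25) = -3 + 1500 = 1497)
w(F) = 7/F
(32241 + P)/(A + w(133)) = (32241 + 1497)/(38555/4 + 7/133) = 33738/(38555/4 + 7*(1/133)) = 33738/(38555/4 + 1/19) = 33738/(732549/76) = 33738*(76/732549) = 854696/244183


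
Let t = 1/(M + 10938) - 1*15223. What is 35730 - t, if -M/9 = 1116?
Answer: 45551981/894 ≈ 50953.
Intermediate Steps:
M = -10044 (M = -9*1116 = -10044)
t = -13609361/894 (t = 1/(-10044 + 10938) - 1*15223 = 1/894 - 15223 = -13609361/894 ≈ -15223.)
35730 - t = 35730 - 1*(-13609361/894) = 35730 + 13609361/894 = 45551981/894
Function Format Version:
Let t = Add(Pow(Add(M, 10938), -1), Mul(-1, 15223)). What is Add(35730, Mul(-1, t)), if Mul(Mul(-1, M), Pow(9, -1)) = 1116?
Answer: Rational(45551981, 894) ≈ 50953.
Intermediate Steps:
M = -10044 (M = Mul(-9, 1116) = -10044)
t = Rational(-13609361, 894) (t = Add(Pow(Add(-10044, 10938), -1), Mul(-1, 15223)) = Add(Pow(894, -1), -15223) = Add(Rational(1, 894), -15223) = Rational(-13609361, 894) ≈ -15223.)
Add(35730, Mul(-1, t)) = Add(35730, Mul(-1, Rational(-13609361, 894))) = Add(35730, Rational(13609361, 894)) = Rational(45551981, 894)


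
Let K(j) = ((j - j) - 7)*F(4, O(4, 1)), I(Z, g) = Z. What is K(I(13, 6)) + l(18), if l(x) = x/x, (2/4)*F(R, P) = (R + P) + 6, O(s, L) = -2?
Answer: -111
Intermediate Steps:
F(R, P) = 12 + 2*P + 2*R (F(R, P) = 2*((R + P) + 6) = 2*((P + R) + 6) = 2*(6 + P + R) = 12 + 2*P + 2*R)
K(j) = -112 (K(j) = ((j - j) - 7)*(12 + 2*(-2) + 2*4) = (0 - 7)*(12 - 4 + 8) = -7*16 = -112)
l(x) = 1
K(I(13, 6)) + l(18) = -112 + 1 = -111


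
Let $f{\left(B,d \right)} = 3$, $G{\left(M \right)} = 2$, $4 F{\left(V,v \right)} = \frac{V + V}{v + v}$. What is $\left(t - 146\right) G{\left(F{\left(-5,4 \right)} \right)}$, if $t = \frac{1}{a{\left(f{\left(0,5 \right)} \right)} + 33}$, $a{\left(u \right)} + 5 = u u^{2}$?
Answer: $- \frac{16058}{55} \approx -291.96$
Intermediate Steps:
$F{\left(V,v \right)} = \frac{V}{4 v}$ ($F{\left(V,v \right)} = \frac{\left(V + V\right) \frac{1}{v + v}}{4} = \frac{2 V \frac{1}{2 v}}{4} = \frac{V \frac{1}{v}}{4} = \frac{V}{4 v}$)
$a{\left(u \right)} = -5 + u^{3}$ ($a{\left(u \right)} = -5 + u u^{2} = -5 + u^{3}$)
$t = \frac{1}{55}$ ($t = \frac{1}{\left(-5 + 3^{3}\right) + 33} = \frac{1}{\left(-5 + 27\right) + 33} = \frac{1}{22 + 33} = \frac{1}{55} \approx 0.018182$)
$\left(t - 146\right) G{\left(F{\left(-5,4 \right)} \right)} = \left(\frac{1}{55} - 146\right) 2 = \left(- \frac{8029}{55}\right) 2 = - \frac{16058}{55}$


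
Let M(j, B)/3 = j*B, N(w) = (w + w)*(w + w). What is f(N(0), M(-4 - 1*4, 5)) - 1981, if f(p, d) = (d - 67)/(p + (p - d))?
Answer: -237907/120 ≈ -1982.6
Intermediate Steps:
N(w) = 4*w² (N(w) = (2*w)*(2*w) = 4*w²)
M(j, B) = 3*B*j (M(j, B) = 3*(j*B) = 3*(B*j) = 3*B*j)
f(p, d) = (-67 + d)/(-d + 2*p)
f(N(0), M(-4 - 1*4, 5)) - 1981 = (67 - 3*5*(-4 - 1*4))/(3*5*(-4 - 1*4) - 8*0²) - 1981 = (67 - 3*5*(-4 - 4))/(3*5*(-4 - 4) - 8*0) - 1981 = (67 - 3*5*(-8))/(3*5*(-8) - 2*0) - 1981 = (67 - 1*(-120))/(-120 + 0) - 1981 = (67 + 120)/(-120) - 1981 = -1/120*187 - 1981 = -187/120 - 1981 = -237907/120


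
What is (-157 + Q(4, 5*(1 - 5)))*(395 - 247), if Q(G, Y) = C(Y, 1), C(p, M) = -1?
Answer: -23384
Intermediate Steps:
Q(G, Y) = -1
(-157 + Q(4, 5*(1 - 5)))*(395 - 247) = (-157 - 1)*(395 - 247) = -158*148 = -23384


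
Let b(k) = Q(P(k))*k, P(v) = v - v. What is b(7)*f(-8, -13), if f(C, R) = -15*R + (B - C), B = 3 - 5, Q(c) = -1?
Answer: -1407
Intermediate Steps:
P(v) = 0
B = -2 (B = 3 - 1*5 = 3 - 5 = -2)
b(k) = -k
f(C, R) = -2 - C - 15*R (f(C, R) = -15*R + (-2 - C) = -2 - C - 15*R)
b(7)*f(-8, -13) = (-1*7)*(-2 - 1*(-8) - 15*(-13)) = -7*(-2 + 8 + 195) = -7*201 = -1407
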